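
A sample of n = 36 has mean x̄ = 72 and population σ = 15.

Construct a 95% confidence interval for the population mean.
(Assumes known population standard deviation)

Answer: (67.1000, 76.9000)

Derivation:
Confidence level: 95%, α = 0.05
z_0.025 = 1.960
SE = σ/√n = 15/√36 = 2.5000
Margin of error = 1.960 × 2.5000 = 4.9000
CI: x̄ ± margin = 72 ± 4.9000
CI: (67.1000, 76.9000)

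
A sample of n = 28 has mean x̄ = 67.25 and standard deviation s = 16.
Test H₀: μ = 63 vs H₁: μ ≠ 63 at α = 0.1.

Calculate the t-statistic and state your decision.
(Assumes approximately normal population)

df = n - 1 = 27
SE = s/√n = 16/√28 = 3.0237
t = (x̄ - μ₀)/SE = (67.25 - 63)/3.0237 = 1.4056
Critical value: t_{0.05,27} = ±1.703
p-value ≈ 0.1712
Decision: fail to reject H₀

Answer: t = 1.4056, fail to reject H₀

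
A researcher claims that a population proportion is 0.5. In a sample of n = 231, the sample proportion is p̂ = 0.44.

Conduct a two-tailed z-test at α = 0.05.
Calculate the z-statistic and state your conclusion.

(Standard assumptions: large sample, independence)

Answer: z = -1.8238, fail to reject H₀

Derivation:
H₀: p = 0.5, H₁: p ≠ 0.5
Standard error: SE = √(p₀(1-p₀)/n) = √(0.5×0.5/231) = 0.032898
z-statistic: z = (p̂ - p₀)/SE = (0.44 - 0.5)/0.032898 = -1.8238
Critical value: z_0.025 = ±1.960
p-value = 0.0682
Decision: fail to reject H₀ at α = 0.05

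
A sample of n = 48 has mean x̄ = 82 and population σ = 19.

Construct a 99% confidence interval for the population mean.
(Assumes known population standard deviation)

Answer: (74.9356, 89.0644)

Derivation:
Confidence level: 99%, α = 0.01
z_0.005 = 2.576
SE = σ/√n = 19/√48 = 2.7424
Margin of error = 2.576 × 2.7424 = 7.0644
CI: x̄ ± margin = 82 ± 7.0644
CI: (74.9356, 89.0644)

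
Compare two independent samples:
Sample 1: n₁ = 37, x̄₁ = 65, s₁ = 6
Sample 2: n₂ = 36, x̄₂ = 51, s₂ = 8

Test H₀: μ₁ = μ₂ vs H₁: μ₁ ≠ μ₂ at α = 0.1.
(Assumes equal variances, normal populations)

Pooled variance: s²_p = [36×6² + 35×8²]/(71) = 49.8028
s_p = 7.0571
SE = s_p×√(1/n₁ + 1/n₂) = 7.0571×√(1/37 + 1/36) = 1.6521
t = (x̄₁ - x̄₂)/SE = (65 - 51)/1.6521 = 8.4741
df = 71, t-critical = ±1.667
Decision: reject H₀

Answer: t = 8.4741, reject H₀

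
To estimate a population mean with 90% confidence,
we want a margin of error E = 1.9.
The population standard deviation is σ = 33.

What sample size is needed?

Answer: n = 817

Derivation:
z_0.05 = 1.645
n = (z×σ/E)² = (1.645×33/1.9)²
n = 816.3050
Round up: n = 817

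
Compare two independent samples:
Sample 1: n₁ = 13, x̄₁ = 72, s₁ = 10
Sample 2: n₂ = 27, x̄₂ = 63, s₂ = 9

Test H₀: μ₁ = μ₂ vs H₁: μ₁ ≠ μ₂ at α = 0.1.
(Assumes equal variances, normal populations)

Answer: t = 2.8583, reject H₀

Derivation:
Pooled variance: s²_p = [12×10² + 26×9²]/(38) = 87.0000
s_p = 9.3274
SE = s_p×√(1/n₁ + 1/n₂) = 9.3274×√(1/13 + 1/27) = 3.1487
t = (x̄₁ - x̄₂)/SE = (72 - 63)/3.1487 = 2.8583
df = 38, t-critical = ±1.686
Decision: reject H₀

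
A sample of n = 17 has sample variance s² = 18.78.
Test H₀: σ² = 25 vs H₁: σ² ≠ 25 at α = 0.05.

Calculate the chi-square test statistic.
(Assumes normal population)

df = n - 1 = 16
χ² = (n-1)s²/σ₀² = 16×18.78/25 = 12.0192
Critical values: χ²_{0.975,16} = 6.908, χ²_{0.025,16} = 28.845
Rejection region: χ² < 6.908 or χ² > 28.845
Decision: fail to reject H₀

Answer: χ² = 12.0192, fail to reject H₀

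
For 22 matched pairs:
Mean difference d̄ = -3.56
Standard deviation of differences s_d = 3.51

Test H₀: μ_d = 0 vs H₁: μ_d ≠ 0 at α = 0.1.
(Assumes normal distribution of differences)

df = n - 1 = 21
SE = s_d/√n = 3.51/√22 = 0.7483
t = d̄/SE = -3.56/0.7483 = -4.7575
Critical value: t_{0.05,21} = ±1.721
p-value ≈ 0.0001
Decision: reject H₀

Answer: t = -4.7575, reject H₀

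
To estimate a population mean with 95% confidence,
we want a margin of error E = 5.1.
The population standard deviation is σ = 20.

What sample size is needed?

Answer: n = 60

Derivation:
z_0.025 = 1.960
n = (z×σ/E)² = (1.960×20/5.1)²
n = 59.0788
Round up: n = 60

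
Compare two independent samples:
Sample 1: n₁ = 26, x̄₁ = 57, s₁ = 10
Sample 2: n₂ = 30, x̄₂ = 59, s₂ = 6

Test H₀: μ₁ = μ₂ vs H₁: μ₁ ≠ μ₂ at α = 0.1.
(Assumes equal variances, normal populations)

Pooled variance: s²_p = [25×10² + 29×6²]/(54) = 65.6296
s_p = 8.1012
SE = s_p×√(1/n₁ + 1/n₂) = 8.1012×√(1/26 + 1/30) = 2.1707
t = (x̄₁ - x̄₂)/SE = (57 - 59)/2.1707 = -0.9214
df = 54, t-critical = ±1.674
Decision: fail to reject H₀

Answer: t = -0.9214, fail to reject H₀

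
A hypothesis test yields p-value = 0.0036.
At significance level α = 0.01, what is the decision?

Answer: reject H₀

Derivation:
Compare p-value to α:
0.0036 < 0.01
Decision: reject H₀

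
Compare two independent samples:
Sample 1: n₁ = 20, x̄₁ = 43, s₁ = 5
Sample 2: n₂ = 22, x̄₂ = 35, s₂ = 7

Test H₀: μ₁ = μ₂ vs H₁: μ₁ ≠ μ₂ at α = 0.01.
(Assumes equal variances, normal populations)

Answer: t = 4.2228, reject H₀

Derivation:
Pooled variance: s²_p = [19×5² + 21×7²]/(40) = 37.6000
s_p = 6.1319
SE = s_p×√(1/n₁ + 1/n₂) = 6.1319×√(1/20 + 1/22) = 1.8945
t = (x̄₁ - x̄₂)/SE = (43 - 35)/1.8945 = 4.2228
df = 40, t-critical = ±2.704
Decision: reject H₀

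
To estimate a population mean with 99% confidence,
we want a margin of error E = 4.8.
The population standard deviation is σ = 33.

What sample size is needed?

z_0.005 = 2.576
n = (z×σ/E)² = (2.576×33/4.8)²
n = 313.6441
Round up: n = 314

Answer: n = 314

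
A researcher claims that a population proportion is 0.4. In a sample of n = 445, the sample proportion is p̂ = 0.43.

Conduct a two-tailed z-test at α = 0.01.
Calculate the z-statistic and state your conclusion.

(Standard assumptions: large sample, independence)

Answer: z = 1.2918, fail to reject H₀

Derivation:
H₀: p = 0.4, H₁: p ≠ 0.4
Standard error: SE = √(p₀(1-p₀)/n) = √(0.4×0.6/445) = 0.023223
z-statistic: z = (p̂ - p₀)/SE = (0.43 - 0.4)/0.023223 = 1.2918
Critical value: z_0.005 = ±2.576
p-value = 0.1964
Decision: fail to reject H₀ at α = 0.01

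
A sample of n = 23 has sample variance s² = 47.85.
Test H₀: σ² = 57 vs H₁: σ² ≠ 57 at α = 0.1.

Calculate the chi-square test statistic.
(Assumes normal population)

Answer: χ² = 18.4684, fail to reject H₀

Derivation:
df = n - 1 = 22
χ² = (n-1)s²/σ₀² = 22×47.85/57 = 18.4684
Critical values: χ²_{0.95,22} = 12.338, χ²_{0.05,22} = 33.924
Rejection region: χ² < 12.338 or χ² > 33.924
Decision: fail to reject H₀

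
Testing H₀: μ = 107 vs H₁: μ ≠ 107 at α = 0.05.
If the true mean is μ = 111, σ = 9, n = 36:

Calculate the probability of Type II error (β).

SE = σ/√n = 9/√36 = 1.5000
Critical values: μ₀ ± z_0.025×SE = 107 ± 1.960×1.5000
Acceptance region: (104.0600, 109.9400)
Under H₁ (μ = 111): z_high = (109.9400 - 111)/1.5000 = -0.7067, z_low = (104.0600 - 111)/1.5000 = -4.6267
β = P(not reject | H₁) = Φ(-0.7067) - Φ(-4.6267) ≈ 0.2399

Answer: β ≈ 0.2399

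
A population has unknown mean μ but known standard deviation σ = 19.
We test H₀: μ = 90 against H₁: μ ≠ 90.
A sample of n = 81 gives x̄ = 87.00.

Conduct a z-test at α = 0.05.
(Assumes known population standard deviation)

Standard error: SE = σ/√n = 19/√81 = 2.1111
z-statistic: z = (x̄ - μ₀)/SE = (87.00 - 90)/2.1111 = -1.4211
Critical value: ±1.960
p-value = 0.1553
Decision: fail to reject H₀

Answer: z = -1.4211, fail to reject H₀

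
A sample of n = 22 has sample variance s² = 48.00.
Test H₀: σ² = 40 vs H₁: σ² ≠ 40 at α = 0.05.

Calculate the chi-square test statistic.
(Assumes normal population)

Answer: χ² = 25.2000, fail to reject H₀

Derivation:
df = n - 1 = 21
χ² = (n-1)s²/σ₀² = 21×48.00/40 = 25.2000
Critical values: χ²_{0.975,21} = 10.283, χ²_{0.025,21} = 35.479
Rejection region: χ² < 10.283 or χ² > 35.479
Decision: fail to reject H₀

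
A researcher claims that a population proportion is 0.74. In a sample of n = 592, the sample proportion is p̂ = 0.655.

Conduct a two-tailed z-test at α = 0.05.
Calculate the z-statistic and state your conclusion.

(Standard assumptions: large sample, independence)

Answer: z = -4.7149, reject H₀

Derivation:
H₀: p = 0.74, H₁: p ≠ 0.74
Standard error: SE = √(p₀(1-p₀)/n) = √(0.74×0.26/592) = 0.018028
z-statistic: z = (p̂ - p₀)/SE = (0.655 - 0.74)/0.018028 = -4.7149
Critical value: z_0.025 = ±1.960
p-value < 0.0001
Decision: reject H₀ at α = 0.05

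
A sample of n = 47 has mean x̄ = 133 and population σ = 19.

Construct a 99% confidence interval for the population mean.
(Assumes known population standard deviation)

Answer: (125.8609, 140.1391)

Derivation:
Confidence level: 99%, α = 0.01
z_0.005 = 2.576
SE = σ/√n = 19/√47 = 2.7714
Margin of error = 2.576 × 2.7714 = 7.1391
CI: x̄ ± margin = 133 ± 7.1391
CI: (125.8609, 140.1391)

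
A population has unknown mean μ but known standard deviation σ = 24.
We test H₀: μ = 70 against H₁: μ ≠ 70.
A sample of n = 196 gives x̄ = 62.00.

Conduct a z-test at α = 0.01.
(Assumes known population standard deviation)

Answer: z = -4.6666, reject H₀

Derivation:
Standard error: SE = σ/√n = 24/√196 = 1.7143
z-statistic: z = (x̄ - μ₀)/SE = (62.00 - 70)/1.7143 = -4.6666
Critical value: ±2.576
p-value < 0.0001
Decision: reject H₀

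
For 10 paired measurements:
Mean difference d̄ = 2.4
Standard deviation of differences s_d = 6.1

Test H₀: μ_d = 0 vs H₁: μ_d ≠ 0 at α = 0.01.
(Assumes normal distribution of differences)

Answer: t = 1.2442, fail to reject H₀

Derivation:
df = n - 1 = 9
SE = s_d/√n = 6.1/√10 = 1.9290
t = d̄/SE = 2.4/1.9290 = 1.2442
Critical value: t_{0.005,9} = ±3.250
p-value ≈ 0.2449
Decision: fail to reject H₀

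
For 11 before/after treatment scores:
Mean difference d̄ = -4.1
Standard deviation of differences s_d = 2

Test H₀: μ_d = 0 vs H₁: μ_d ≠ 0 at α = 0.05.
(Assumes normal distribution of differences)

Answer: t = -6.7993, reject H₀

Derivation:
df = n - 1 = 10
SE = s_d/√n = 2/√11 = 0.6030
t = d̄/SE = -4.1/0.6030 = -6.7993
Critical value: t_{0.025,10} = ±2.228
p-value < 0.0001
Decision: reject H₀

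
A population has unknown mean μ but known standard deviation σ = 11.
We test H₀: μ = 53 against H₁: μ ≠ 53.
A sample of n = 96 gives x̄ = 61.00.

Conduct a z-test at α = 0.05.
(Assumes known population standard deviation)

Answer: z = 7.1257, reject H₀

Derivation:
Standard error: SE = σ/√n = 11/√96 = 1.1227
z-statistic: z = (x̄ - μ₀)/SE = (61.00 - 53)/1.1227 = 7.1257
Critical value: ±1.960
p-value < 0.0001
Decision: reject H₀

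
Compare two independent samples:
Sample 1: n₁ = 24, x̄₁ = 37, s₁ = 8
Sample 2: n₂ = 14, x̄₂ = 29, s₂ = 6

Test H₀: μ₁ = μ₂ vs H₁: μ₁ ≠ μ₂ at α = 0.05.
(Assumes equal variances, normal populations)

Pooled variance: s²_p = [23×8² + 13×6²]/(36) = 53.8889
s_p = 7.3409
SE = s_p×√(1/n₁ + 1/n₂) = 7.3409×√(1/24 + 1/14) = 2.4687
t = (x̄₁ - x̄₂)/SE = (37 - 29)/2.4687 = 3.2406
df = 36, t-critical = ±2.028
Decision: reject H₀

Answer: t = 3.2406, reject H₀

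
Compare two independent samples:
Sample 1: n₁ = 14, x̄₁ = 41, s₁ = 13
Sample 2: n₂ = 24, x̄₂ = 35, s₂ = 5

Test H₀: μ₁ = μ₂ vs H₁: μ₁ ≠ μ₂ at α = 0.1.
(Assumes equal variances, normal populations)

Pooled variance: s²_p = [13×13² + 23×5²]/(36) = 77.0000
s_p = 8.7750
SE = s_p×√(1/n₁ + 1/n₂) = 8.7750×√(1/14 + 1/24) = 2.9510
t = (x̄₁ - x̄₂)/SE = (41 - 35)/2.9510 = 2.0332
df = 36, t-critical = ±1.688
Decision: reject H₀

Answer: t = 2.0332, reject H₀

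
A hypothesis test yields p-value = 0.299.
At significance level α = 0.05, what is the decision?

Answer: fail to reject H₀

Derivation:
Compare p-value to α:
0.299 ≥ 0.05
Decision: fail to reject H₀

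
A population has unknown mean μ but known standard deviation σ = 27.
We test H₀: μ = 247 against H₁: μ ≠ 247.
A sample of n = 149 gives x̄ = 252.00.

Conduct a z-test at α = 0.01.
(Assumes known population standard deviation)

Standard error: SE = σ/√n = 27/√149 = 2.2119
z-statistic: z = (x̄ - μ₀)/SE = (252.00 - 247)/2.2119 = 2.2605
Critical value: ±2.576
p-value = 0.0238
Decision: fail to reject H₀

Answer: z = 2.2605, fail to reject H₀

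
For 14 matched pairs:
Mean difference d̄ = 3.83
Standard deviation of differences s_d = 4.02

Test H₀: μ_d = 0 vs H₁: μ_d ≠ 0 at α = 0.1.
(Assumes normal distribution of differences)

df = n - 1 = 13
SE = s_d/√n = 4.02/√14 = 1.0744
t = d̄/SE = 3.83/1.0744 = 3.5648
Critical value: t_{0.05,13} = ±1.771
p-value ≈ 0.0035
Decision: reject H₀

Answer: t = 3.5648, reject H₀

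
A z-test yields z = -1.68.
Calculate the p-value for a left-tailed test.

Answer: p-value ≈ 0.0465

Derivation:
For z = -1.68:
p = P(Z < -1.68) = Φ(-1.68) = 0.0465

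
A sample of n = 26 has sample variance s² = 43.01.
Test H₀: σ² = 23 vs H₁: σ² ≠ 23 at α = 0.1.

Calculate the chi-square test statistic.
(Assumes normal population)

df = n - 1 = 25
χ² = (n-1)s²/σ₀² = 25×43.01/23 = 46.7500
Critical values: χ²_{0.95,25} = 14.611, χ²_{0.05,25} = 37.652
Rejection region: χ² < 14.611 or χ² > 37.652
Decision: reject H₀

Answer: χ² = 46.7500, reject H₀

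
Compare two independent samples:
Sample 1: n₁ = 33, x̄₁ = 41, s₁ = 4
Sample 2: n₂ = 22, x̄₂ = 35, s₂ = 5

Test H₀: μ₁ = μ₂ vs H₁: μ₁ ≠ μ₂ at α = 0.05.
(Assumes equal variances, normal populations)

Pooled variance: s²_p = [32×4² + 21×5²]/(53) = 19.5660
s_p = 4.4233
SE = s_p×√(1/n₁ + 1/n₂) = 4.4233×√(1/33 + 1/22) = 1.2175
t = (x̄₁ - x̄₂)/SE = (41 - 35)/1.2175 = 4.9281
df = 53, t-critical = ±2.006
Decision: reject H₀

Answer: t = 4.9281, reject H₀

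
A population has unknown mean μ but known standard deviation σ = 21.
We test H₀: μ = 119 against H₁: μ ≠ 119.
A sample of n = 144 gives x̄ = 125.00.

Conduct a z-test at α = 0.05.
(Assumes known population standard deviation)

Answer: z = 3.4286, reject H₀

Derivation:
Standard error: SE = σ/√n = 21/√144 = 1.7500
z-statistic: z = (x̄ - μ₀)/SE = (125.00 - 119)/1.7500 = 3.4286
Critical value: ±1.960
p-value = 0.0006
Decision: reject H₀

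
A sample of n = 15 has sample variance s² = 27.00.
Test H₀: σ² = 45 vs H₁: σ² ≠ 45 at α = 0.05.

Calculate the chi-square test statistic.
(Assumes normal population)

df = n - 1 = 14
χ² = (n-1)s²/σ₀² = 14×27.00/45 = 8.4000
Critical values: χ²_{0.975,14} = 5.629, χ²_{0.025,14} = 26.119
Rejection region: χ² < 5.629 or χ² > 26.119
Decision: fail to reject H₀

Answer: χ² = 8.4000, fail to reject H₀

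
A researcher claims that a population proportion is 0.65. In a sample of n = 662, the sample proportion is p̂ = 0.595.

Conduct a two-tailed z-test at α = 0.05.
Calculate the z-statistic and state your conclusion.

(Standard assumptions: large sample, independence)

H₀: p = 0.65, H₁: p ≠ 0.65
Standard error: SE = √(p₀(1-p₀)/n) = √(0.65×0.35/662) = 0.018538
z-statistic: z = (p̂ - p₀)/SE = (0.595 - 0.65)/0.018538 = -2.9669
Critical value: z_0.025 = ±1.960
p-value = 0.0030
Decision: reject H₀ at α = 0.05

Answer: z = -2.9669, reject H₀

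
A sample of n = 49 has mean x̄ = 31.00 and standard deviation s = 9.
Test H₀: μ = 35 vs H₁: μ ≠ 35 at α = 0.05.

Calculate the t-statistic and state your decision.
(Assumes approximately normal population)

df = n - 1 = 48
SE = s/√n = 9/√49 = 1.2857
t = (x̄ - μ₀)/SE = (31.00 - 35)/1.2857 = -3.1111
Critical value: t_{0.025,48} = ±2.011
p-value ≈ 0.0031
Decision: reject H₀

Answer: t = -3.1111, reject H₀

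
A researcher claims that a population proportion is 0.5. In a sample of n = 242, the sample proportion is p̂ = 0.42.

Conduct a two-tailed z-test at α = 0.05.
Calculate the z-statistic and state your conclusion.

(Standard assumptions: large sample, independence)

Answer: z = -2.4890, reject H₀

Derivation:
H₀: p = 0.5, H₁: p ≠ 0.5
Standard error: SE = √(p₀(1-p₀)/n) = √(0.5×0.5/242) = 0.032141
z-statistic: z = (p̂ - p₀)/SE = (0.42 - 0.5)/0.032141 = -2.4890
Critical value: z_0.025 = ±1.960
p-value = 0.0128
Decision: reject H₀ at α = 0.05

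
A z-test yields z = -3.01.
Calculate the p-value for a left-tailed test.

Answer: p-value ≈ 0.0013

Derivation:
For z = -3.01:
p = P(Z < -3.01) = Φ(-3.01) = 0.0013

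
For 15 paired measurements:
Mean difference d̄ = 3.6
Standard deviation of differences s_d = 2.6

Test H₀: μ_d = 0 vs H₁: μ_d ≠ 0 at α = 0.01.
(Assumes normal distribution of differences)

df = n - 1 = 14
SE = s_d/√n = 2.6/√15 = 0.6713
t = d̄/SE = 3.6/0.6713 = 5.3627
Critical value: t_{0.005,14} = ±2.977
p-value ≈ 0.0001
Decision: reject H₀

Answer: t = 5.3627, reject H₀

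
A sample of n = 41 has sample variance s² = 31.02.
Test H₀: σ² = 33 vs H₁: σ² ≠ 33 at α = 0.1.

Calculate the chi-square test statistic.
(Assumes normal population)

Answer: χ² = 37.6000, fail to reject H₀

Derivation:
df = n - 1 = 40
χ² = (n-1)s²/σ₀² = 40×31.02/33 = 37.6000
Critical values: χ²_{0.95,40} = 26.509, χ²_{0.05,40} = 55.758
Rejection region: χ² < 26.509 or χ² > 55.758
Decision: fail to reject H₀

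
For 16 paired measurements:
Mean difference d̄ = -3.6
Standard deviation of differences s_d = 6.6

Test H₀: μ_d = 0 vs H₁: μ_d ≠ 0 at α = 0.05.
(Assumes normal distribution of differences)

Answer: t = -2.1818, reject H₀

Derivation:
df = n - 1 = 15
SE = s_d/√n = 6.6/√16 = 1.6500
t = d̄/SE = -3.6/1.6500 = -2.1818
Critical value: t_{0.025,15} = ±2.131
p-value ≈ 0.0454
Decision: reject H₀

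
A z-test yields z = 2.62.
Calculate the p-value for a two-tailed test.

Answer: p-value ≈ 0.0088

Derivation:
For z = 2.62:
p = 2×P(Z > |2.62|) = 2×(1 - Φ(2.62)) = 0.0088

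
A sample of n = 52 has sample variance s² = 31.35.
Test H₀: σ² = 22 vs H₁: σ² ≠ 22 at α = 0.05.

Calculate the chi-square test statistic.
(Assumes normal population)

Answer: χ² = 72.6750, reject H₀

Derivation:
df = n - 1 = 51
χ² = (n-1)s²/σ₀² = 51×31.35/22 = 72.6750
Critical values: χ²_{0.975,51} = 33.162, χ²_{0.025,51} = 72.616
Rejection region: χ² < 33.162 or χ² > 72.616
Decision: reject H₀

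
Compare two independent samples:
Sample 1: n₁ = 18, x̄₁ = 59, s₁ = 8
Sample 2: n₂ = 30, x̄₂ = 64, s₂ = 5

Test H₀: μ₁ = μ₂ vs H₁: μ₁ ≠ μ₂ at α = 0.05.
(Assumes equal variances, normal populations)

Pooled variance: s²_p = [17×8² + 29×5²]/(46) = 39.4130
s_p = 6.2780
SE = s_p×√(1/n₁ + 1/n₂) = 6.2780×√(1/18 + 1/30) = 1.8717
t = (x̄₁ - x̄₂)/SE = (59 - 64)/1.8717 = -2.6714
df = 46, t-critical = ±2.013
Decision: reject H₀

Answer: t = -2.6714, reject H₀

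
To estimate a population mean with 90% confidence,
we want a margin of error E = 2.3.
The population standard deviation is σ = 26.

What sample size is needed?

z_0.05 = 1.645
n = (z×σ/E)² = (1.645×26/2.3)²
n = 345.7983
Round up: n = 346

Answer: n = 346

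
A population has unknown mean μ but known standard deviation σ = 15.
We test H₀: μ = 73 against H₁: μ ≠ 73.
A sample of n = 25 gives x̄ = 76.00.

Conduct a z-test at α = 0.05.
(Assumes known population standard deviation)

Standard error: SE = σ/√n = 15/√25 = 3.0000
z-statistic: z = (x̄ - μ₀)/SE = (76.00 - 73)/3.0000 = 1.0000
Critical value: ±1.960
p-value = 0.3173
Decision: fail to reject H₀

Answer: z = 1.0000, fail to reject H₀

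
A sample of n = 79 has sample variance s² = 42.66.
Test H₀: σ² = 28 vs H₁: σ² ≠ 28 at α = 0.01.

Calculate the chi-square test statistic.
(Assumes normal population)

df = n - 1 = 78
χ² = (n-1)s²/σ₀² = 78×42.66/28 = 118.8386
Critical values: χ²_{0.995,78} = 49.582, χ²_{0.005,78} = 113.911
Rejection region: χ² < 49.582 or χ² > 113.911
Decision: reject H₀

Answer: χ² = 118.8386, reject H₀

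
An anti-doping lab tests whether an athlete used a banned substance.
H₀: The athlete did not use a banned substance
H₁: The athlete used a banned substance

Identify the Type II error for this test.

Type I error: rejecting H₀ when it is actually true (false positive).
Type II error: failing to reject H₀ when H₁ is actually true (false negative).

Answer: Failing to detect doping in an athlete who used a banned substance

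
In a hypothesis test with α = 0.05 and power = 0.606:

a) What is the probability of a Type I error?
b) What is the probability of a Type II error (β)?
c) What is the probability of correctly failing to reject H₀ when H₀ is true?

a) Type I error probability = α = 0.05
b) Power = P(reject H₀ | H₁ true) = 1 - β = 0.606, so Type II error probability = β = 1 - Power = 0.394
c) P(fail to reject H₀ | H₀ true) = 1 - α = 0.95

Answer: a) 0.05, b) 0.394, c) 0.95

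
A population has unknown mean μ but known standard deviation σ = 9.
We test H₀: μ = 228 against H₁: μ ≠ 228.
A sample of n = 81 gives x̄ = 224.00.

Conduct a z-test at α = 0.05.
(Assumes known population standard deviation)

Standard error: SE = σ/√n = 9/√81 = 1.0000
z-statistic: z = (x̄ - μ₀)/SE = (224.00 - 228)/1.0000 = -4.0000
Critical value: ±1.960
p-value = 0.0001
Decision: reject H₀

Answer: z = -4.0000, reject H₀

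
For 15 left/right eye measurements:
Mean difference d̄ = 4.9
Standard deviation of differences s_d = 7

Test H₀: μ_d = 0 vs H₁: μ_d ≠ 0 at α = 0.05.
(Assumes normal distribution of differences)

df = n - 1 = 14
SE = s_d/√n = 7/√15 = 1.8074
t = d̄/SE = 4.9/1.8074 = 2.7111
Critical value: t_{0.025,14} = ±2.145
p-value ≈ 0.0169
Decision: reject H₀

Answer: t = 2.7111, reject H₀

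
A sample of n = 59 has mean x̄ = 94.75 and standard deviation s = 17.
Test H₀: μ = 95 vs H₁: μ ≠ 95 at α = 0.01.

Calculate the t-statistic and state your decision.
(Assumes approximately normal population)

Answer: t = -0.1130, fail to reject H₀

Derivation:
df = n - 1 = 58
SE = s/√n = 17/√59 = 2.2132
t = (x̄ - μ₀)/SE = (94.75 - 95)/2.2132 = -0.1130
Critical value: t_{0.005,58} = ±2.663
p-value ≈ 0.9104
Decision: fail to reject H₀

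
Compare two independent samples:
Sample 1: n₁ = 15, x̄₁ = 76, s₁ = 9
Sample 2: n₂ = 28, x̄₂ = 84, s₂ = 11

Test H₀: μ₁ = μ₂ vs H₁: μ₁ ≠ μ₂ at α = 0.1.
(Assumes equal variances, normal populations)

Pooled variance: s²_p = [14×9² + 27×11²]/(41) = 107.3415
s_p = 10.3606
SE = s_p×√(1/n₁ + 1/n₂) = 10.3606×√(1/15 + 1/28) = 3.3151
t = (x̄₁ - x̄₂)/SE = (76 - 84)/3.3151 = -2.4132
df = 41, t-critical = ±1.683
Decision: reject H₀

Answer: t = -2.4132, reject H₀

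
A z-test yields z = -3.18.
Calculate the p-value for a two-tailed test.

Answer: p-value ≈ 0.0015

Derivation:
For z = -3.18:
p = 2×P(Z > |-3.18|) = 2×(1 - Φ(3.18)) = 0.0015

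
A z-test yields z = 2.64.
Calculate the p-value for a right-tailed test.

For z = 2.64:
p = P(Z > 2.64) = 1 - Φ(2.64) = 0.0041

Answer: p-value ≈ 0.0041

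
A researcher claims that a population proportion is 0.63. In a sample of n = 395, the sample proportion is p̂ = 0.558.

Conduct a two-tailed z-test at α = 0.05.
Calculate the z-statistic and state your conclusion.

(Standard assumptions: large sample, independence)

H₀: p = 0.63, H₁: p ≠ 0.63
Standard error: SE = √(p₀(1-p₀)/n) = √(0.63×0.37/395) = 0.024293
z-statistic: z = (p̂ - p₀)/SE = (0.558 - 0.63)/0.024293 = -2.9638
Critical value: z_0.025 = ±1.960
p-value = 0.0030
Decision: reject H₀ at α = 0.05

Answer: z = -2.9638, reject H₀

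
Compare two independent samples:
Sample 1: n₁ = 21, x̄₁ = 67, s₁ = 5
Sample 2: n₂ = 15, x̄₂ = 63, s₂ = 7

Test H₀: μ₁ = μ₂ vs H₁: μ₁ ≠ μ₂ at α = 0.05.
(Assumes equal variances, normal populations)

Answer: t = 2.0034, fail to reject H₀

Derivation:
Pooled variance: s²_p = [20×5² + 14×7²]/(34) = 34.8824
s_p = 5.9061
SE = s_p×√(1/n₁ + 1/n₂) = 5.9061×√(1/21 + 1/15) = 1.9966
t = (x̄₁ - x̄₂)/SE = (67 - 63)/1.9966 = 2.0034
df = 34, t-critical = ±2.032
Decision: fail to reject H₀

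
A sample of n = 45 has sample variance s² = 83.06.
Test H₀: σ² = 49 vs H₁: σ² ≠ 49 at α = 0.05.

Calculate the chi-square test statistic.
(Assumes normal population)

df = n - 1 = 44
χ² = (n-1)s²/σ₀² = 44×83.06/49 = 74.5845
Critical values: χ²_{0.975,44} = 27.575, χ²_{0.025,44} = 64.201
Rejection region: χ² < 27.575 or χ² > 64.201
Decision: reject H₀

Answer: χ² = 74.5845, reject H₀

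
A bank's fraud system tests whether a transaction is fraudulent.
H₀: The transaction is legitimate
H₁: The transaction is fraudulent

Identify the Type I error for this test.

A Type I error (probability α) occurs when we reject a true H₀.
A Type II error (probability β) occurs when we fail to reject a false H₀.

Answer: Blocking a legitimate transaction as fraud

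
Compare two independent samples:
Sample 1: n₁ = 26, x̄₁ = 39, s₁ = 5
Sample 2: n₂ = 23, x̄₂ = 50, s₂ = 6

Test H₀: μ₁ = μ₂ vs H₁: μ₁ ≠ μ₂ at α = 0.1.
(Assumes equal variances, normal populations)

Pooled variance: s²_p = [25×5² + 22×6²]/(47) = 30.1489
s_p = 5.4908
SE = s_p×√(1/n₁ + 1/n₂) = 5.4908×√(1/26 + 1/23) = 1.5717
t = (x̄₁ - x̄₂)/SE = (39 - 50)/1.5717 = -6.9988
df = 47, t-critical = ±1.678
Decision: reject H₀

Answer: t = -6.9988, reject H₀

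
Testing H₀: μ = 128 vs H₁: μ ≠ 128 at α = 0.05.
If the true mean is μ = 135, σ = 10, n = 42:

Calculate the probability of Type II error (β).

Answer: β ≈ 0.0050

Derivation:
SE = σ/√n = 10/√42 = 1.5430
Critical values: μ₀ ± z_0.025×SE = 128 ± 1.960×1.5430
Acceptance region: (124.9757, 131.0243)
Under H₁ (μ = 135): z_high = (131.0243 - 135)/1.5430 = -2.5766, z_low = (124.9757 - 135)/1.5430 = -6.4966
β = P(not reject | H₁) = Φ(-2.5766) - Φ(-6.4966) ≈ 0.0050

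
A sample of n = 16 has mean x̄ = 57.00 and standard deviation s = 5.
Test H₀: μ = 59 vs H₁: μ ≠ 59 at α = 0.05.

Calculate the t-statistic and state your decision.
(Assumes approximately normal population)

df = n - 1 = 15
SE = s/√n = 5/√16 = 1.2500
t = (x̄ - μ₀)/SE = (57.00 - 59)/1.2500 = -1.6000
Critical value: t_{0.025,15} = ±2.131
p-value ≈ 0.1304
Decision: fail to reject H₀

Answer: t = -1.6000, fail to reject H₀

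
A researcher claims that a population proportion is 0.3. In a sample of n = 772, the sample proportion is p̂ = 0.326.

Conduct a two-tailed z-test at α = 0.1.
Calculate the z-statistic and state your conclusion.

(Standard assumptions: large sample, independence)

H₀: p = 0.3, H₁: p ≠ 0.3
Standard error: SE = √(p₀(1-p₀)/n) = √(0.3×0.7/772) = 0.016493
z-statistic: z = (p̂ - p₀)/SE = (0.326 - 0.3)/0.016493 = 1.5764
Critical value: z_0.05 = ±1.645
p-value = 0.1149
Decision: fail to reject H₀ at α = 0.1

Answer: z = 1.5764, fail to reject H₀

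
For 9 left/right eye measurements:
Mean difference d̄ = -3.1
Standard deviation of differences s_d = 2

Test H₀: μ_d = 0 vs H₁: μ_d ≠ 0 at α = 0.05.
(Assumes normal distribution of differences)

Answer: t = -4.6498, reject H₀

Derivation:
df = n - 1 = 8
SE = s_d/√n = 2/√9 = 0.6667
t = d̄/SE = -3.1/0.6667 = -4.6498
Critical value: t_{0.025,8} = ±2.306
p-value ≈ 0.0016
Decision: reject H₀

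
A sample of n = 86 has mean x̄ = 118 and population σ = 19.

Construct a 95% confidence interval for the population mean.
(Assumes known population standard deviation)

Answer: (113.9844, 122.0156)

Derivation:
Confidence level: 95%, α = 0.05
z_0.025 = 1.960
SE = σ/√n = 19/√86 = 2.0488
Margin of error = 1.960 × 2.0488 = 4.0156
CI: x̄ ± margin = 118 ± 4.0156
CI: (113.9844, 122.0156)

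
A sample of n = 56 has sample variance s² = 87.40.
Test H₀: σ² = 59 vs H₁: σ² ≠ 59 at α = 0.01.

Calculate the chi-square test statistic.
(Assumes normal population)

df = n - 1 = 55
χ² = (n-1)s²/σ₀² = 55×87.40/59 = 81.4746
Critical values: χ²_{0.995,55} = 31.735, χ²_{0.005,55} = 85.749
Rejection region: χ² < 31.735 or χ² > 85.749
Decision: fail to reject H₀

Answer: χ² = 81.4746, fail to reject H₀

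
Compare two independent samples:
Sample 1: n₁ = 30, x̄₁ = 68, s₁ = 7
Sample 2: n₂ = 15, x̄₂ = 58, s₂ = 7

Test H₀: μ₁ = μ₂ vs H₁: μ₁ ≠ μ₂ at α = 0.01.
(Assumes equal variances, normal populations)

Pooled variance: s²_p = [29×7² + 14×7²]/(43) = 49.0000
s_p = 7.0000
SE = s_p×√(1/n₁ + 1/n₂) = 7.0000×√(1/30 + 1/15) = 2.2136
t = (x̄₁ - x̄₂)/SE = (68 - 58)/2.2136 = 4.5175
df = 43, t-critical = ±2.695
Decision: reject H₀

Answer: t = 4.5175, reject H₀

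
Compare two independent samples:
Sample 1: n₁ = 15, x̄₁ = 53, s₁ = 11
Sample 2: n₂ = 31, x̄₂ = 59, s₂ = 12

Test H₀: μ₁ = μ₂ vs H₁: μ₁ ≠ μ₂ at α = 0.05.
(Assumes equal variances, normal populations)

Pooled variance: s²_p = [14×11² + 30×12²]/(44) = 136.6818
s_p = 11.6911
SE = s_p×√(1/n₁ + 1/n₂) = 11.6911×√(1/15 + 1/31) = 3.6771
t = (x̄₁ - x̄₂)/SE = (53 - 59)/3.6771 = -1.6317
df = 44, t-critical = ±2.015
Decision: fail to reject H₀

Answer: t = -1.6317, fail to reject H₀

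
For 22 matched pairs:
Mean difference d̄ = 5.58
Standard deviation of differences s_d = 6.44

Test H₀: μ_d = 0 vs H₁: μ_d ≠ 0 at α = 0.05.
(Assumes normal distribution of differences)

Answer: t = 4.0641, reject H₀

Derivation:
df = n - 1 = 21
SE = s_d/√n = 6.44/√22 = 1.3730
t = d̄/SE = 5.58/1.3730 = 4.0641
Critical value: t_{0.025,21} = ±2.080
p-value ≈ 0.0006
Decision: reject H₀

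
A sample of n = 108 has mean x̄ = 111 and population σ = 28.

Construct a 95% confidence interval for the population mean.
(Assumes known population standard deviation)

Answer: (105.7192, 116.2808)

Derivation:
Confidence level: 95%, α = 0.05
z_0.025 = 1.960
SE = σ/√n = 28/√108 = 2.6943
Margin of error = 1.960 × 2.6943 = 5.2808
CI: x̄ ± margin = 111 ± 5.2808
CI: (105.7192, 116.2808)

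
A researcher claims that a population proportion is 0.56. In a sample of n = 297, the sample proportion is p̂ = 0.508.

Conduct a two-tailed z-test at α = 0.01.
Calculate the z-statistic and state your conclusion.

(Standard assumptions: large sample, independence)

Answer: z = -1.8054, fail to reject H₀

Derivation:
H₀: p = 0.56, H₁: p ≠ 0.56
Standard error: SE = √(p₀(1-p₀)/n) = √(0.56×0.44/297) = 0.028803
z-statistic: z = (p̂ - p₀)/SE = (0.508 - 0.56)/0.028803 = -1.8054
Critical value: z_0.005 = ±2.576
p-value = 0.0710
Decision: fail to reject H₀ at α = 0.01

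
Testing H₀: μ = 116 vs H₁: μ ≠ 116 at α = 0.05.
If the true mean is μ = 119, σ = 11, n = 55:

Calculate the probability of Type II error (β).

Answer: β ≈ 0.4750

Derivation:
SE = σ/√n = 11/√55 = 1.4832
Critical values: μ₀ ± z_0.025×SE = 116 ± 1.960×1.4832
Acceptance region: (113.0929, 118.9071)
Under H₁ (μ = 119): z_high = (118.9071 - 119)/1.4832 = -0.0626, z_low = (113.0929 - 119)/1.4832 = -3.9827
β = P(not reject | H₁) = Φ(-0.0626) - Φ(-3.9827) ≈ 0.4750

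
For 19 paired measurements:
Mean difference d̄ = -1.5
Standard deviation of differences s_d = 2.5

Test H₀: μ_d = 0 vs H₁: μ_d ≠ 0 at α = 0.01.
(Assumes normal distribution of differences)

Answer: t = -2.6155, fail to reject H₀

Derivation:
df = n - 1 = 18
SE = s_d/√n = 2.5/√19 = 0.5735
t = d̄/SE = -1.5/0.5735 = -2.6155
Critical value: t_{0.005,18} = ±2.878
p-value ≈ 0.0175
Decision: fail to reject H₀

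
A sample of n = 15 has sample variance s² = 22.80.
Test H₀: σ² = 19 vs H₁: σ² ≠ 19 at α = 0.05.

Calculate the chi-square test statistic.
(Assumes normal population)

Answer: χ² = 16.8000, fail to reject H₀

Derivation:
df = n - 1 = 14
χ² = (n-1)s²/σ₀² = 14×22.80/19 = 16.8000
Critical values: χ²_{0.975,14} = 5.629, χ²_{0.025,14} = 26.119
Rejection region: χ² < 5.629 or χ² > 26.119
Decision: fail to reject H₀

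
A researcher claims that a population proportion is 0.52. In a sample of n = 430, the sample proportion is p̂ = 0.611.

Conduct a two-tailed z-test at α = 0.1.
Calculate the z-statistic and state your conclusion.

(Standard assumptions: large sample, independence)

Answer: z = 3.7770, reject H₀

Derivation:
H₀: p = 0.52, H₁: p ≠ 0.52
Standard error: SE = √(p₀(1-p₀)/n) = √(0.52×0.48/430) = 0.024093
z-statistic: z = (p̂ - p₀)/SE = (0.611 - 0.52)/0.024093 = 3.7770
Critical value: z_0.05 = ±1.645
p-value = 0.0002
Decision: reject H₀ at α = 0.1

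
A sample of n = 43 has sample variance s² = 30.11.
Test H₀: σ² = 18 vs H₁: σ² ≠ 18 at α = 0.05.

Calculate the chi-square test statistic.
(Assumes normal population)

df = n - 1 = 42
χ² = (n-1)s²/σ₀² = 42×30.11/18 = 70.2567
Critical values: χ²_{0.975,42} = 25.999, χ²_{0.025,42} = 61.777
Rejection region: χ² < 25.999 or χ² > 61.777
Decision: reject H₀

Answer: χ² = 70.2567, reject H₀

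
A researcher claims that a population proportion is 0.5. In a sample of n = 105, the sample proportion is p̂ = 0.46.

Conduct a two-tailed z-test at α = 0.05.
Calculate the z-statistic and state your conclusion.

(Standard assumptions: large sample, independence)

H₀: p = 0.5, H₁: p ≠ 0.5
Standard error: SE = √(p₀(1-p₀)/n) = √(0.5×0.5/105) = 0.048795
z-statistic: z = (p̂ - p₀)/SE = (0.46 - 0.5)/0.048795 = -0.8198
Critical value: z_0.025 = ±1.960
p-value = 0.4123
Decision: fail to reject H₀ at α = 0.05

Answer: z = -0.8198, fail to reject H₀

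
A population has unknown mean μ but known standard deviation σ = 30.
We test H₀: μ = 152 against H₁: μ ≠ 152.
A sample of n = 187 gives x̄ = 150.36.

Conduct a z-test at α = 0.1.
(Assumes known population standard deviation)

Answer: z = -0.7476, fail to reject H₀

Derivation:
Standard error: SE = σ/√n = 30/√187 = 2.1938
z-statistic: z = (x̄ - μ₀)/SE = (150.36 - 152)/2.1938 = -0.7476
Critical value: ±1.645
p-value = 0.4547
Decision: fail to reject H₀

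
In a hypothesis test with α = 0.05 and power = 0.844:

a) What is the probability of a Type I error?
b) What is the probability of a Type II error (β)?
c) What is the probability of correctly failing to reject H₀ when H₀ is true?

a) Type I error probability = α = 0.05
b) Power = P(reject H₀ | H₁ true) = 1 - β = 0.844, so Type II error probability = β = 1 - Power = 0.156
c) P(fail to reject H₀ | H₀ true) = 1 - α = 0.95

Answer: a) 0.05, b) 0.156, c) 0.95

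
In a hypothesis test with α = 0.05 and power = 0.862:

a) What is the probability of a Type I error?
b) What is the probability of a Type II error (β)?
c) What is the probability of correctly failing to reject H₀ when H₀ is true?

a) Type I error probability = α = 0.05
b) Power = P(reject H₀ | H₁ true) = 1 - β = 0.862, so Type II error probability = β = 1 - Power = 0.138
c) P(fail to reject H₀ | H₀ true) = 1 - α = 0.95

Answer: a) 0.05, b) 0.138, c) 0.95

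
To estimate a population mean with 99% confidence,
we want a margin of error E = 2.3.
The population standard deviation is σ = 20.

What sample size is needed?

Answer: n = 502

Derivation:
z_0.005 = 2.576
n = (z×σ/E)² = (2.576×20/2.3)²
n = 501.7600
Round up: n = 502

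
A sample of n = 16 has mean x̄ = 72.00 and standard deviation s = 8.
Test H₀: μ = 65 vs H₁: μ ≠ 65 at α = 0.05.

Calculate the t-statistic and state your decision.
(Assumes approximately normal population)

df = n - 1 = 15
SE = s/√n = 8/√16 = 2.0000
t = (x̄ - μ₀)/SE = (72.00 - 65)/2.0000 = 3.5000
Critical value: t_{0.025,15} = ±2.131
p-value ≈ 0.0032
Decision: reject H₀

Answer: t = 3.5000, reject H₀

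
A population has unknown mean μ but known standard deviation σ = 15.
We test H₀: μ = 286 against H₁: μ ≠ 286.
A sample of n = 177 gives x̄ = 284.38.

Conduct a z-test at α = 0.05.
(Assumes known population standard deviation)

Answer: z = -1.4368, fail to reject H₀

Derivation:
Standard error: SE = σ/√n = 15/√177 = 1.1275
z-statistic: z = (x̄ - μ₀)/SE = (284.38 - 286)/1.1275 = -1.4368
Critical value: ±1.960
p-value = 0.1508
Decision: fail to reject H₀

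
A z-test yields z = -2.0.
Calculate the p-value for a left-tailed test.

For z = -2.0:
p = P(Z < -2.0) = Φ(-2.0) = 0.0228

Answer: p-value ≈ 0.0228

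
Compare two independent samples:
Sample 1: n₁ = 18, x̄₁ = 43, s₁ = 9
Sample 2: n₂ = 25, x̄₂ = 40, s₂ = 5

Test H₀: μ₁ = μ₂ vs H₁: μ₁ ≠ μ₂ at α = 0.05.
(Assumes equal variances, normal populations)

Pooled variance: s²_p = [17×9² + 24×5²]/(41) = 48.2195
s_p = 6.9440
SE = s_p×√(1/n₁ + 1/n₂) = 6.9440×√(1/18 + 1/25) = 2.1465
t = (x̄₁ - x̄₂)/SE = (43 - 40)/2.1465 = 1.3976
df = 41, t-critical = ±2.020
Decision: fail to reject H₀

Answer: t = 1.3976, fail to reject H₀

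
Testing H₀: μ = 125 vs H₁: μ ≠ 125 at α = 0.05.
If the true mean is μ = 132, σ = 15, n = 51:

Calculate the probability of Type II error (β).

Answer: β ≈ 0.0849

Derivation:
SE = σ/√n = 15/√51 = 2.1004
Critical values: μ₀ ± z_0.025×SE = 125 ± 1.960×2.1004
Acceptance region: (120.8832, 129.1168)
Under H₁ (μ = 132): z_high = (129.1168 - 132)/2.1004 = -1.3727, z_low = (120.8832 - 132)/2.1004 = -5.2927
β = P(not reject | H₁) = Φ(-1.3727) - Φ(-5.2927) ≈ 0.0849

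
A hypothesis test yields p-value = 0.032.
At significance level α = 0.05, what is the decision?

Answer: reject H₀

Derivation:
Compare p-value to α:
0.032 < 0.05
Decision: reject H₀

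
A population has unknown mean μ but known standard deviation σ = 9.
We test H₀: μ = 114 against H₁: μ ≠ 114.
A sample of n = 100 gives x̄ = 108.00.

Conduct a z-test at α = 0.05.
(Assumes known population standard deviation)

Answer: z = -6.6667, reject H₀

Derivation:
Standard error: SE = σ/√n = 9/√100 = 0.9000
z-statistic: z = (x̄ - μ₀)/SE = (108.00 - 114)/0.9000 = -6.6667
Critical value: ±1.960
p-value < 0.0001
Decision: reject H₀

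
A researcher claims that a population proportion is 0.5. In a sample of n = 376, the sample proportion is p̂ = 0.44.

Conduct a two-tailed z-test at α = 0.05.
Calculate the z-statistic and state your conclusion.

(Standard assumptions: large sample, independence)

H₀: p = 0.5, H₁: p ≠ 0.5
Standard error: SE = √(p₀(1-p₀)/n) = √(0.5×0.5/376) = 0.025786
z-statistic: z = (p̂ - p₀)/SE = (0.44 - 0.5)/0.025786 = -2.3268
Critical value: z_0.025 = ±1.960
p-value = 0.0200
Decision: reject H₀ at α = 0.05

Answer: z = -2.3268, reject H₀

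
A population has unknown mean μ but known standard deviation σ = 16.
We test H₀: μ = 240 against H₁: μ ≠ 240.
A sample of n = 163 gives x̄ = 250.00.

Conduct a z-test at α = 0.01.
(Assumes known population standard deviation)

Standard error: SE = σ/√n = 16/√163 = 1.2532
z-statistic: z = (x̄ - μ₀)/SE = (250.00 - 240)/1.2532 = 7.9796
Critical value: ±2.576
p-value < 0.0001
Decision: reject H₀

Answer: z = 7.9796, reject H₀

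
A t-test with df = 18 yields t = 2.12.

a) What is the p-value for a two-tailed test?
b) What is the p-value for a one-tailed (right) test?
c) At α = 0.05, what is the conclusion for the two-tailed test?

Answer: a) 0.0482, b) 0.0241, c) reject H₀

Derivation:
Using t-distribution with df = 18:
a) Two-tailed: p = 2×P(T > 2.12) = 0.0482
b) One-tailed: p = P(T > 2.12) = 0.0241
c) 0.0482 < 0.05, reject H₀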